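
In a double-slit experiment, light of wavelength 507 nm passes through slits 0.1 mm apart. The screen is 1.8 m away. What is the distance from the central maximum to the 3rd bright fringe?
y = mλL/d = 27.38 mm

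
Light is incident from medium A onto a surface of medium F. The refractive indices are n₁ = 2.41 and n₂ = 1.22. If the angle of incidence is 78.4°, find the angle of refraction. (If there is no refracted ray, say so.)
sin θ₂ = (n₁/n₂)·sin θ₁ = 1.935 > 1, so there is no refracted ray — the light undergoes total internal reflection.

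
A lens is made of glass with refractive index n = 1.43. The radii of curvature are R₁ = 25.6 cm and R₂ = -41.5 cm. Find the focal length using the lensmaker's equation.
1/f = (n − 1)(1/R₁ − 1/R₂) → f = 36.82 cm (converging lens)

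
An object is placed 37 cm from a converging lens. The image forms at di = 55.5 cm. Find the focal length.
1/f = 1/do + 1/di → f = 22.2 cm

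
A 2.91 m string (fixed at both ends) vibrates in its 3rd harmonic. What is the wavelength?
λₙ = 2L/n = 1.94 m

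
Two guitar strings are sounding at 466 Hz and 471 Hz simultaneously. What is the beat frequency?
5 Hz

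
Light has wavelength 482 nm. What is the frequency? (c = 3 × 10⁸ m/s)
f = c/λ = 6.224 × 10¹⁴ Hz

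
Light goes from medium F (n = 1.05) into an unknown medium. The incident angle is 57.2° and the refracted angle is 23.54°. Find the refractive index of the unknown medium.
n₂ = n₁·sin θ₁ / sin θ₂ = 2.21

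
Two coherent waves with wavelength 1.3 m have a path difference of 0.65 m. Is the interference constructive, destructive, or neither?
destructive — path difference = 0.5λ, an odd multiple of λ/2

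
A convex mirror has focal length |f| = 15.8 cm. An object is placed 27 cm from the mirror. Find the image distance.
f = −15.8 cm (convex); 1/di = 1/f − 1/do → di = -9.967 cm (virtual image, behind mirror)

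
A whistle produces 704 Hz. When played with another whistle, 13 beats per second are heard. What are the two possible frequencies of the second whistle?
f₂ = 704 ± 13 Hz → 717 Hz or 691 Hz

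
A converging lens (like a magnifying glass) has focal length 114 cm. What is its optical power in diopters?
P = 1/f = 0.8772 D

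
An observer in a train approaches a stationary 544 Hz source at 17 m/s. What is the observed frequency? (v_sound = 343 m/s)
f_obs = f·(v + v_o)/v = 571 Hz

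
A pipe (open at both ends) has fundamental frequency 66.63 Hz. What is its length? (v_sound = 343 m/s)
L = v/(2f₁) = 2.574 m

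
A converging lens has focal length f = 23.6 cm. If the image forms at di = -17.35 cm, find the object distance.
1/do = 1/f − 1/di → do = 9.999 cm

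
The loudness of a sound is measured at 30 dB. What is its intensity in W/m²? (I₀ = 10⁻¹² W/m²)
I = I₀·10^(β/10) = 1.00 × 10⁻⁹ W/m²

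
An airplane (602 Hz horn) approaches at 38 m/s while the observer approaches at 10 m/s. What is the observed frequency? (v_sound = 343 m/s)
f_obs = f·(v + v_o)/(v − v_s) = 696.7 Hz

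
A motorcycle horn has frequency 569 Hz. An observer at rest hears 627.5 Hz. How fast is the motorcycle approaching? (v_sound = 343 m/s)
v_s = v·(1 − f/f_obs) = 31.98 m/s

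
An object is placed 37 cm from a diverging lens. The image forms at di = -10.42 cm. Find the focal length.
1/f = 1/do + 1/di → f = -14.5 cm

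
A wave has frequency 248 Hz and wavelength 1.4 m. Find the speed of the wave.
v = fλ = 347.2 m/s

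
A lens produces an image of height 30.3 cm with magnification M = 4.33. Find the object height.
ho = |hi|/|M| = 6.998 cm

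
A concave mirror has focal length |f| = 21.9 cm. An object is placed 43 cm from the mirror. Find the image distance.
f = +21.9 cm (concave); 1/di = 1/f − 1/do → di = 44.63 cm (real image, in front of mirror)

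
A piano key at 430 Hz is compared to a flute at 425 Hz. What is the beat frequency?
5 Hz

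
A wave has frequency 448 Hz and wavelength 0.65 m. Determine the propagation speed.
v = fλ = 291.2 m/s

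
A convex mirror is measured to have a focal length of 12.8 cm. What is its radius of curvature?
R = 2|f| = 25.6 cm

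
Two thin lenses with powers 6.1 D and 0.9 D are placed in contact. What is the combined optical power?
P_total = P₁ + P₂ = 7.0 D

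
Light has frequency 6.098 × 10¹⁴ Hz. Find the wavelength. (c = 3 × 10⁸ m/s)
λ = c/f = 492 nm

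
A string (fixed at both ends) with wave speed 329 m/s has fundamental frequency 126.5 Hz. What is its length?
L = v/(2f₁) = 1.3 m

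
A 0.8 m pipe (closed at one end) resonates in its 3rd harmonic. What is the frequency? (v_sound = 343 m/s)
fₙ = nv/(4L) = 321.6 Hz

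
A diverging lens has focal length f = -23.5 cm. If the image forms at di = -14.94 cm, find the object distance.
1/do = 1/f − 1/di → do = 41.02 cm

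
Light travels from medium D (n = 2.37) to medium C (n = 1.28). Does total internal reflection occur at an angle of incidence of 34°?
θc = arcsin(n₂/n₁) = 32.69°; 34° > θc, so yes — total internal reflection.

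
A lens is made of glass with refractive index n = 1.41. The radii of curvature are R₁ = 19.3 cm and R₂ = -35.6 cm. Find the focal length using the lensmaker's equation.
1/f = (n − 1)(1/R₁ − 1/R₂) → f = 30.52 cm (converging lens)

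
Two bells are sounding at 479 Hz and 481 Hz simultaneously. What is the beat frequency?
2 Hz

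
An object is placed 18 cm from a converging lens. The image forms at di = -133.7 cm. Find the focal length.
1/f = 1/do + 1/di → f = 20.8 cm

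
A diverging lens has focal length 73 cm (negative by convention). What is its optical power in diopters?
P = 1/f = -1.37 D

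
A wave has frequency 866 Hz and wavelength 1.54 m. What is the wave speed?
v = fλ = 1334 m/s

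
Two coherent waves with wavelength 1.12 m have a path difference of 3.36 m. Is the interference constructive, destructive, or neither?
constructive — path difference = 3λ, a whole number of wavelengths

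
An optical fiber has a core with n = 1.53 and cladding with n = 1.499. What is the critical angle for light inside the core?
θc = arcsin(n_cladding/n_core) = 78.45°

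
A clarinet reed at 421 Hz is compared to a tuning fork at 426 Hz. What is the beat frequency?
5 Hz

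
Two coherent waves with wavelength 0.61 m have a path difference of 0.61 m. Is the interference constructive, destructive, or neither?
constructive — path difference = 1λ, a whole number of wavelengths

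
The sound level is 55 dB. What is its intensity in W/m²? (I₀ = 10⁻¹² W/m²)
I = I₀·10^(β/10) = 3.16 × 10⁻⁷ W/m²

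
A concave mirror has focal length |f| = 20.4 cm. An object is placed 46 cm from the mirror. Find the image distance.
f = +20.4 cm (concave); 1/di = 1/f − 1/do → di = 36.66 cm (real image, in front of mirror)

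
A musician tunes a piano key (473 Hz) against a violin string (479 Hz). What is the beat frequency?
6 Hz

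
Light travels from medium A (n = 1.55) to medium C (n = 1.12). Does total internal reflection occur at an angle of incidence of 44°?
θc = arcsin(n₂/n₁) = 46.27°; 44° < θc, so no — the ray refracts.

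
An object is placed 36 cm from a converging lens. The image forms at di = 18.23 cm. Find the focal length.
1/f = 1/do + 1/di → f = 12.1 cm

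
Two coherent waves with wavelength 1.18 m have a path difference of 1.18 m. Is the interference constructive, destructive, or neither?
constructive — path difference = 1λ, a whole number of wavelengths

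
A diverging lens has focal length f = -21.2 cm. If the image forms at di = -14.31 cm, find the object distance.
1/do = 1/f − 1/di → do = 44.03 cm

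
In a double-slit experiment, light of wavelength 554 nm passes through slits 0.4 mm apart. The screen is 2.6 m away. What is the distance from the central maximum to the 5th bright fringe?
y = mλL/d = 18 mm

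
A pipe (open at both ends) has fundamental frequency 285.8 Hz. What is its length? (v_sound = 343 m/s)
L = v/(2f₁) = 0.6001 m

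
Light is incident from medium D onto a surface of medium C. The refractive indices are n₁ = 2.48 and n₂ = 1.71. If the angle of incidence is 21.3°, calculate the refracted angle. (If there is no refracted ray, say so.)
sin θ₂ = (n₁/n₂)·sin θ₁ = 0.5268 → θ₂ = 31.79°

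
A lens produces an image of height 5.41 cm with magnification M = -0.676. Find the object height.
ho = |hi|/|M| = 8.003 cm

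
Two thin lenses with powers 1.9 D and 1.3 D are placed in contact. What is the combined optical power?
P_total = P₁ + P₂ = 3.2 D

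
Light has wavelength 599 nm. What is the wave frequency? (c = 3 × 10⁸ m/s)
f = c/λ = 5.008 × 10¹⁴ Hz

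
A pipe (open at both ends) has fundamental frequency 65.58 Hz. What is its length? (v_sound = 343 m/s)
L = v/(2f₁) = 2.615 m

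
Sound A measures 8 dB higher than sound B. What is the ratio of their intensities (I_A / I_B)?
I_A/I_B = 10^(Δβ/10) = 6.31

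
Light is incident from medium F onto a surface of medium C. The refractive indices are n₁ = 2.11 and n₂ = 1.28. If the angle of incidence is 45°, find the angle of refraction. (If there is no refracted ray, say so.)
sin θ₂ = (n₁/n₂)·sin θ₁ = 1.166 > 1, so there is no refracted ray — the light undergoes total internal reflection.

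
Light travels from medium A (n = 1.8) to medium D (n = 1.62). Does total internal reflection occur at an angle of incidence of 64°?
θc = arcsin(n₂/n₁) = 64.16°; 64° < θc, so no — the ray refracts.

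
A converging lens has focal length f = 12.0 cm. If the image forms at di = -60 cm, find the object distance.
1/do = 1/f − 1/di → do = 10 cm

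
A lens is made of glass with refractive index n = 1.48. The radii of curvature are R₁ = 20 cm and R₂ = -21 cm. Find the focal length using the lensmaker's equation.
1/f = (n − 1)(1/R₁ − 1/R₂) → f = 21.34 cm (converging lens)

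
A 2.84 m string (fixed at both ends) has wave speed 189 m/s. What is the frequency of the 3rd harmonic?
fₙ = nv/(2L) = 99.82 Hz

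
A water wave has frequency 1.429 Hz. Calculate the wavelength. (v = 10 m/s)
λ = v/f = 6.998 m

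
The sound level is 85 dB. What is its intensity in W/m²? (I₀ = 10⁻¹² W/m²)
I = I₀·10^(β/10) = 3.16 × 10⁻⁴ W/m²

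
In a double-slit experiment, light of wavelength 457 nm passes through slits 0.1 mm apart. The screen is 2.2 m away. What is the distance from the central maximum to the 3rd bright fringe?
y = mλL/d = 30.16 mm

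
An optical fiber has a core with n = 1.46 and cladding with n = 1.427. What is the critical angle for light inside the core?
θc = arcsin(n_cladding/n_core) = 77.79°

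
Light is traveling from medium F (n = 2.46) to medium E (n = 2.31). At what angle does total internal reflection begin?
θc = arcsin(n₂/n₁) = 69.89°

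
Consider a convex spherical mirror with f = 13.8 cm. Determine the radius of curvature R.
R = 2|f| = 27.6 cm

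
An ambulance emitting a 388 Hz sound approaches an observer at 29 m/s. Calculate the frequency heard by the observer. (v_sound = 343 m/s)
f_obs = f·v/(v − v_s) = 423.8 Hz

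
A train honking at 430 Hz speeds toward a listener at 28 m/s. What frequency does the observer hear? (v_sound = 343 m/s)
f_obs = f·v/(v − v_s) = 468.2 Hz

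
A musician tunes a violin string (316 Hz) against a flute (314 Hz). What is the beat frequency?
2 Hz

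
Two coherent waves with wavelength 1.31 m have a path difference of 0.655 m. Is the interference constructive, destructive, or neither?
destructive — path difference = 0.5λ, an odd multiple of λ/2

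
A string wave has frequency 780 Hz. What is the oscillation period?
T = 1/f = 0.001282 s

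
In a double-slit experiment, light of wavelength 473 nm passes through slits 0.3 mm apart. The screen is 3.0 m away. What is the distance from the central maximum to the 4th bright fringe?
y = mλL/d = 18.92 mm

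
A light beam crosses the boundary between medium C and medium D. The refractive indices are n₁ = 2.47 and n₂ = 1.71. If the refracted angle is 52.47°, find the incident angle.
sin θ₁ = (n₂/n₁)·sin θ₂ → θ₁ = 33.3°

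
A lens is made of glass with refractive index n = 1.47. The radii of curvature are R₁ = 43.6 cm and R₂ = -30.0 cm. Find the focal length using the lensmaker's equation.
1/f = (n − 1)(1/R₁ − 1/R₂) → f = 37.81 cm (converging lens)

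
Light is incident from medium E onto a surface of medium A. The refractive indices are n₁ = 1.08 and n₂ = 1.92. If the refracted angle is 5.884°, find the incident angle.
sin θ₁ = (n₂/n₁)·sin θ₂ → θ₁ = 10.5°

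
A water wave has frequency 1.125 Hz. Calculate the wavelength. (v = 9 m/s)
λ = v/f = 8 m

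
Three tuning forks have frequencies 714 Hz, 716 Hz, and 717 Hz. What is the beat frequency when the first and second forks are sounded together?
2 Hz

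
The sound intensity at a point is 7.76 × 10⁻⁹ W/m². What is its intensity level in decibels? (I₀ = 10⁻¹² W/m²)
β = 10·log₁₀(I/I₀) = 38.9 dB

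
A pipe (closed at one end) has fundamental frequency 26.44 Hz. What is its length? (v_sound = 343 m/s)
L = v/(4f₁) = 3.243 m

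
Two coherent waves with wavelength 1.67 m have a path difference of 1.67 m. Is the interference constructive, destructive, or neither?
constructive — path difference = 1λ, a whole number of wavelengths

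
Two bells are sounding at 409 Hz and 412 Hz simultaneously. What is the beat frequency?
3 Hz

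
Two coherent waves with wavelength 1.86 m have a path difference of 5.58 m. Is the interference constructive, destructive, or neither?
constructive — path difference = 3λ, a whole number of wavelengths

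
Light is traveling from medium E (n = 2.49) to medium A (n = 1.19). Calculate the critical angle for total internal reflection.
θc = arcsin(n₂/n₁) = 28.55°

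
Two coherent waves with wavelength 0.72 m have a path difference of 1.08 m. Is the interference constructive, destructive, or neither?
destructive — path difference = 1.5λ, an odd multiple of λ/2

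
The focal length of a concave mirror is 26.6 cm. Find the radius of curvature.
R = 2|f| = 53.2 cm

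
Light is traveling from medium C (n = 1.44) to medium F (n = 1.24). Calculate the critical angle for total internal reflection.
θc = arcsin(n₂/n₁) = 59.44°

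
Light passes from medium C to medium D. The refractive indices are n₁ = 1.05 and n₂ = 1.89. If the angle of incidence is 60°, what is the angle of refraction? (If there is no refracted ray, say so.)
sin θ₂ = (n₁/n₂)·sin θ₁ = 0.4811 → θ₂ = 28.76°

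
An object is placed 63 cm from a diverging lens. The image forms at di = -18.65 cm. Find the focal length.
1/f = 1/do + 1/di → f = -26.49 cm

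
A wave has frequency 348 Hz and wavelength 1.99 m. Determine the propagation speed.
v = fλ = 692.5 m/s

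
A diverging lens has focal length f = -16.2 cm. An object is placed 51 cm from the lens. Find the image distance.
1/di = 1/f − 1/do → di = -12.29 cm (virtual image)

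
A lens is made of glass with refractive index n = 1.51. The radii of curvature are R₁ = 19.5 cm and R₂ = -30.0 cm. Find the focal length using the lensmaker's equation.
1/f = (n − 1)(1/R₁ − 1/R₂) → f = 23.17 cm (converging lens)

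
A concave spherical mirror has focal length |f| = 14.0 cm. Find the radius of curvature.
R = 2|f| = 28 cm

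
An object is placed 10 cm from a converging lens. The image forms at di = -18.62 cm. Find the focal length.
1/f = 1/do + 1/di → f = 21.6 cm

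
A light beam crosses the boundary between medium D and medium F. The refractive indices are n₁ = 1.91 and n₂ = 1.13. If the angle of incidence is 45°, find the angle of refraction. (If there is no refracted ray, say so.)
sin θ₂ = (n₁/n₂)·sin θ₁ = 1.195 > 1, so there is no refracted ray — the light undergoes total internal reflection.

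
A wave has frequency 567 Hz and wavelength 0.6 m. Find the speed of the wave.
v = fλ = 340.2 m/s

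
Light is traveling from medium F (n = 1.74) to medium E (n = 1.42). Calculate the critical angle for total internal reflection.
θc = arcsin(n₂/n₁) = 54.7°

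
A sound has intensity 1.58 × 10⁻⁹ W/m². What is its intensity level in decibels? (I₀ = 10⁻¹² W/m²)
β = 10·log₁₀(I/I₀) = 31.99 dB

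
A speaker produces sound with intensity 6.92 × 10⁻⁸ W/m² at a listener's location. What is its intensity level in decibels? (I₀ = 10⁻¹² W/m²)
β = 10·log₁₀(I/I₀) = 48.4 dB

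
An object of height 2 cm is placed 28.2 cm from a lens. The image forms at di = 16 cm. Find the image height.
hi = (-di/do) × ho = -1.135 cm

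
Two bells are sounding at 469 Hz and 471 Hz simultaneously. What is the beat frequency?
2 Hz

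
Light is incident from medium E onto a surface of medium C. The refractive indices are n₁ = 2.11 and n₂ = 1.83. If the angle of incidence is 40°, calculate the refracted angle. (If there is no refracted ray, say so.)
sin θ₂ = (n₁/n₂)·sin θ₁ = 0.7411 → θ₂ = 47.83°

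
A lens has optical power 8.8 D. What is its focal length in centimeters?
f = 1/P = 11.36 cm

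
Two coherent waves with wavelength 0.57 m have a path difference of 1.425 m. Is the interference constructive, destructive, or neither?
destructive — path difference = 2.5λ, an odd multiple of λ/2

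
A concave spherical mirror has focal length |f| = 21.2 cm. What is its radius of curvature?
R = 2|f| = 42.4 cm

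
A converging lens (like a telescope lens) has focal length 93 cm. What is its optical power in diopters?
P = 1/f = 1.075 D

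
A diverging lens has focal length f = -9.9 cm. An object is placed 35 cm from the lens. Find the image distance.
1/di = 1/f − 1/do → di = -7.717 cm (virtual image)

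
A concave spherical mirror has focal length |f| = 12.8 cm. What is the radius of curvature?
R = 2|f| = 25.6 cm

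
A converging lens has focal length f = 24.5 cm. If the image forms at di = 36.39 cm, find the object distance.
1/do = 1/f − 1/di → do = 74.98 cm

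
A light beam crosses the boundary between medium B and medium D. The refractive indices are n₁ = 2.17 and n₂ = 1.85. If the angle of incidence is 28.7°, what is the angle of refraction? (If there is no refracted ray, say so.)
sin θ₂ = (n₁/n₂)·sin θ₁ = 0.5633 → θ₂ = 34.28°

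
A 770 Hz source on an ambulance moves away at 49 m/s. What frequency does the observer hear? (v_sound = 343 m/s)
f_obs = f·v/(v + v_s) = 673.8 Hz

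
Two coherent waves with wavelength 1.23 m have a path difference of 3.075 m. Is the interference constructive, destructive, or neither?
destructive — path difference = 2.5λ, an odd multiple of λ/2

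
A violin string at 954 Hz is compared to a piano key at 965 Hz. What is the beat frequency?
11 Hz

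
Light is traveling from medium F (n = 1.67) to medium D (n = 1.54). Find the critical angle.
θc = arcsin(n₂/n₁) = 67.24°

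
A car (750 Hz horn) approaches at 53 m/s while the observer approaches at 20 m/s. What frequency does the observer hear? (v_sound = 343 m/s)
f_obs = f·(v + v_o)/(v − v_s) = 938.8 Hz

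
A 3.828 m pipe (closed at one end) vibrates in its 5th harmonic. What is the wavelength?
λₙ = 4L/n = 3.062 m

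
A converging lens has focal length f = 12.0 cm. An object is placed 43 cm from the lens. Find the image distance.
1/di = 1/f − 1/do → di = 16.65 cm (real image)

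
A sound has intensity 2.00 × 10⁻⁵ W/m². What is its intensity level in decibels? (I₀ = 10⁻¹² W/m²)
β = 10·log₁₀(I/I₀) = 73.01 dB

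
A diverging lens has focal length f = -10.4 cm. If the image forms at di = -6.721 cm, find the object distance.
1/do = 1/f − 1/di → do = 19 cm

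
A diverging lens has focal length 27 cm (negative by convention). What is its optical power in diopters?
P = 1/f = -3.704 D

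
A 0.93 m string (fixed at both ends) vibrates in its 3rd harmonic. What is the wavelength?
λₙ = 2L/n = 0.62 m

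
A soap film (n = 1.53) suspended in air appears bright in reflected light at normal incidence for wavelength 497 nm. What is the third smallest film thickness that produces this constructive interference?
2nt = (m − ½)λ with m = 3 → t = (m − ½)λ/(2n) = 406 nm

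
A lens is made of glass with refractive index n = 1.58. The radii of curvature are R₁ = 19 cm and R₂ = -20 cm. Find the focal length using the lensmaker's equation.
1/f = (n − 1)(1/R₁ − 1/R₂) → f = 16.8 cm (converging lens)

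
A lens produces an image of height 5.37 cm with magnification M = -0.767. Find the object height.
ho = |hi|/|M| = 7.001 cm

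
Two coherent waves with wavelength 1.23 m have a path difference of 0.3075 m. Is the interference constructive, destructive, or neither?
neither (partial) — path difference = 0.25λ, neither a whole number of wavelengths nor an odd multiple of λ/2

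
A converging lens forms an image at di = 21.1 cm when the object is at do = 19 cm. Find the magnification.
M = −di/do = -1.111 (inverted image)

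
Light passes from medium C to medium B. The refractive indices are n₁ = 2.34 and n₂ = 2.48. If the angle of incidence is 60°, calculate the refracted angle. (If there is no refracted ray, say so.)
sin θ₂ = (n₁/n₂)·sin θ₁ = 0.8171 → θ₂ = 54.8°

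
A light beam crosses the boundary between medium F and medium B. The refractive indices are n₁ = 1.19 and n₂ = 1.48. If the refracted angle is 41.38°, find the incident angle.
sin θ₁ = (n₂/n₁)·sin θ₂ → θ₁ = 55.3°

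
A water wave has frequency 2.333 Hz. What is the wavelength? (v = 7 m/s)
λ = v/f = 3 m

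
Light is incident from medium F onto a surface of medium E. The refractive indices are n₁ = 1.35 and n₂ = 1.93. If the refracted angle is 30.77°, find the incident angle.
sin θ₁ = (n₂/n₁)·sin θ₂ → θ₁ = 47°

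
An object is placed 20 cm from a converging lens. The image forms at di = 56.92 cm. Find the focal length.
1/f = 1/do + 1/di → f = 14.8 cm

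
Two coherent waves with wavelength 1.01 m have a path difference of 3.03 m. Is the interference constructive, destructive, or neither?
constructive — path difference = 3λ, a whole number of wavelengths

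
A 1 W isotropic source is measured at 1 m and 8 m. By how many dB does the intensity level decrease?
Δβ = 20·log₁₀(r₂/r₁) = 18.06 dB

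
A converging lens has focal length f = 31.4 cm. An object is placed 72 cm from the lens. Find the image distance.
1/di = 1/f − 1/do → di = 55.68 cm (real image)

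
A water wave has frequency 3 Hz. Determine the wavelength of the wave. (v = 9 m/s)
λ = v/f = 3 m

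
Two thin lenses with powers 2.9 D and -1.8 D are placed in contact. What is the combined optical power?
P_total = P₁ + P₂ = 1.1 D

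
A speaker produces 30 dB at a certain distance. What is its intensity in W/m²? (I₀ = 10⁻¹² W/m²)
I = I₀·10^(β/10) = 1.00 × 10⁻⁹ W/m²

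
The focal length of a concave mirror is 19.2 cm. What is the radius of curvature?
R = 2|f| = 38.4 cm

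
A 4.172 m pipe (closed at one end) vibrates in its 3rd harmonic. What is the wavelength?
λₙ = 4L/n = 5.563 m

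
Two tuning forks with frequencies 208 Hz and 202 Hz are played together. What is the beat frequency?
6 Hz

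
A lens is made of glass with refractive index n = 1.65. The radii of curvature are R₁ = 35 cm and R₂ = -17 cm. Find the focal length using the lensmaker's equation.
1/f = (n − 1)(1/R₁ − 1/R₂) → f = 17.6 cm (converging lens)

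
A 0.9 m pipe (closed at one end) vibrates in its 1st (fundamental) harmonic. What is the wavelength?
λₙ = 4L/n = 3.6 m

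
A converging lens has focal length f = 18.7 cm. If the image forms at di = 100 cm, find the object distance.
1/do = 1/f − 1/di → do = 23 cm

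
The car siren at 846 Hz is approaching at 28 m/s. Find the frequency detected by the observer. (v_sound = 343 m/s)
f_obs = f·v/(v − v_s) = 921.2 Hz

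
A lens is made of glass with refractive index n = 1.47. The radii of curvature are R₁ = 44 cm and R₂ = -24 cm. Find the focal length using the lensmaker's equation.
1/f = (n − 1)(1/R₁ − 1/R₂) → f = 33.04 cm (converging lens)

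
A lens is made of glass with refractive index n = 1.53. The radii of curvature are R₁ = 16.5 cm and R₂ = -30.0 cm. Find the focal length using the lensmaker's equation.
1/f = (n − 1)(1/R₁ − 1/R₂) → f = 20.09 cm (converging lens)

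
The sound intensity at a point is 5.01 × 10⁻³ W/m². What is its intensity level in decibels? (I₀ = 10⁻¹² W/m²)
β = 10·log₁₀(I/I₀) = 97 dB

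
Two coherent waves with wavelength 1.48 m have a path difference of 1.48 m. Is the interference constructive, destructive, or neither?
constructive — path difference = 1λ, a whole number of wavelengths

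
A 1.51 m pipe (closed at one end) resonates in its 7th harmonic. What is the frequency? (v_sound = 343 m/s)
fₙ = nv/(4L) = 397.5 Hz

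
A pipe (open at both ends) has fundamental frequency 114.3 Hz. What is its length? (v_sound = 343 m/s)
L = v/(2f₁) = 1.5 m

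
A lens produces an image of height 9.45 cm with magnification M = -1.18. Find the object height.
ho = |hi|/|M| = 8.008 cm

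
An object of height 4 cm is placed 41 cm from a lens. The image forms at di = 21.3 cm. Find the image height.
hi = (-di/do) × ho = -2.078 cm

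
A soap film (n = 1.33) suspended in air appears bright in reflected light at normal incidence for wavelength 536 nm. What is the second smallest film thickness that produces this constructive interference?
2nt = (m − ½)λ with m = 2 → t = (m − ½)λ/(2n) = 302.3 nm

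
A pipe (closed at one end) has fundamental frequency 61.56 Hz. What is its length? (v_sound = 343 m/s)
L = v/(4f₁) = 1.393 m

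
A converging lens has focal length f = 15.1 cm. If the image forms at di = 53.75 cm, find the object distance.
1/do = 1/f − 1/di → do = 21 cm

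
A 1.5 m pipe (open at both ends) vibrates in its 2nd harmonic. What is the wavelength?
λₙ = 2L/n = 1.5 m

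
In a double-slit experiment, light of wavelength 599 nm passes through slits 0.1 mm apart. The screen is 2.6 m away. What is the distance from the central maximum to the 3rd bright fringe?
y = mλL/d = 46.72 mm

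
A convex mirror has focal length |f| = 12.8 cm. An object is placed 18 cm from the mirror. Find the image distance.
f = −12.8 cm (convex); 1/di = 1/f − 1/do → di = -7.481 cm (virtual image, behind mirror)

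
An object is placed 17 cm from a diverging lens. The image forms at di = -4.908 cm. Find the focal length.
1/f = 1/do + 1/di → f = -6.9 cm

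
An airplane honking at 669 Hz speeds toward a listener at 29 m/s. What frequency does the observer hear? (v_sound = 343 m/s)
f_obs = f·v/(v − v_s) = 730.8 Hz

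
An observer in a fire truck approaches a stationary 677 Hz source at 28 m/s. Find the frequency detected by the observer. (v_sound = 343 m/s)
f_obs = f·(v + v_o)/v = 732.3 Hz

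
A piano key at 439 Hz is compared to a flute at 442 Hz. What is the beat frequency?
3 Hz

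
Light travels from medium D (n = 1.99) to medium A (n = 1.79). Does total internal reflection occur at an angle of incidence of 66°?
θc = arcsin(n₂/n₁) = 64.09°; 66° > θc, so yes — total internal reflection.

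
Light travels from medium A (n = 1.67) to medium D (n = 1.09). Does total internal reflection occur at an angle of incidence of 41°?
θc = arcsin(n₂/n₁) = 40.75°; 41° > θc, so yes — total internal reflection.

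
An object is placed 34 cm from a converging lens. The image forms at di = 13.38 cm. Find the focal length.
1/f = 1/do + 1/di → f = 9.602 cm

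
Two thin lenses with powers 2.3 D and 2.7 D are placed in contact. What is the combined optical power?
P_total = P₁ + P₂ = 5.0 D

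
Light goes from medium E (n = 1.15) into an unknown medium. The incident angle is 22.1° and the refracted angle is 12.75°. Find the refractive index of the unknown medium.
n₂ = n₁·sin θ₁ / sin θ₂ = 1.96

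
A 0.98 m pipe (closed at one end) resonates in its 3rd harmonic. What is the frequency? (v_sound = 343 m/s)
fₙ = nv/(4L) = 262.5 Hz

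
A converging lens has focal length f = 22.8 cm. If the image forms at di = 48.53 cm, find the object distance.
1/do = 1/f − 1/di → do = 43 cm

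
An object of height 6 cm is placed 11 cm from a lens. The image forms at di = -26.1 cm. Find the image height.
hi = (-di/do) × ho = 14.24 cm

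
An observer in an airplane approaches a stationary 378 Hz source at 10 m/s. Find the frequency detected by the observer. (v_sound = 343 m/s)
f_obs = f·(v + v_o)/v = 389 Hz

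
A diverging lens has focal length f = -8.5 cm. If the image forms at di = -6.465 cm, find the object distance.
1/do = 1/f − 1/di → do = 27 cm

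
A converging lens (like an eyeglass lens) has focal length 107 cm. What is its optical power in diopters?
P = 1/f = 0.9346 D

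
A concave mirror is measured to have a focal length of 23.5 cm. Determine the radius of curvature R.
R = 2|f| = 47 cm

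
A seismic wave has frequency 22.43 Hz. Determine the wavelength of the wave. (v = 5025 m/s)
λ = v/f = 224 m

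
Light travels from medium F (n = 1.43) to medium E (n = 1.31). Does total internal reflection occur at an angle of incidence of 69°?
θc = arcsin(n₂/n₁) = 66.36°; 69° > θc, so yes — total internal reflection.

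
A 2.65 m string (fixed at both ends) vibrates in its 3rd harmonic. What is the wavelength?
λₙ = 2L/n = 1.767 m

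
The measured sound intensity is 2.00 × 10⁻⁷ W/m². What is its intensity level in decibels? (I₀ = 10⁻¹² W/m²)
β = 10·log₁₀(I/I₀) = 53.01 dB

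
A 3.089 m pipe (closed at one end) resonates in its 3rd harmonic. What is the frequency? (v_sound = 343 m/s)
fₙ = nv/(4L) = 83.28 Hz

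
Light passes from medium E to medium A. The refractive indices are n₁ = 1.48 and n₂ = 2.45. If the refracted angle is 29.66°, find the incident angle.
sin θ₁ = (n₂/n₁)·sin θ₂ → θ₁ = 55°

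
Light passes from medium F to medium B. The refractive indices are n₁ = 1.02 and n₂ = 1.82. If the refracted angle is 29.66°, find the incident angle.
sin θ₁ = (n₂/n₁)·sin θ₂ → θ₁ = 62°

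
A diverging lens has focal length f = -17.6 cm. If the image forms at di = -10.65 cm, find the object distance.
1/do = 1/f − 1/di → do = 26.97 cm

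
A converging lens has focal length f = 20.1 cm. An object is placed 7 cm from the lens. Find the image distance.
1/di = 1/f − 1/do → di = -10.74 cm (virtual image)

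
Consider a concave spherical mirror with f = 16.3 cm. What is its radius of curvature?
R = 2|f| = 32.6 cm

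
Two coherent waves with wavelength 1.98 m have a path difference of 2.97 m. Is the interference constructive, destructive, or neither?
destructive — path difference = 1.5λ, an odd multiple of λ/2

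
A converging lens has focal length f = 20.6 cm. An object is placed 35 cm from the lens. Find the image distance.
1/di = 1/f − 1/do → di = 50.07 cm (real image)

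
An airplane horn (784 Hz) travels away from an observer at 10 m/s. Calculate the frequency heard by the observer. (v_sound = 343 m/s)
f_obs = f·v/(v + v_s) = 761.8 Hz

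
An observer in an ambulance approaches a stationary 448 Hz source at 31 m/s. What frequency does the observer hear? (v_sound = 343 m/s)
f_obs = f·(v + v_o)/v = 488.5 Hz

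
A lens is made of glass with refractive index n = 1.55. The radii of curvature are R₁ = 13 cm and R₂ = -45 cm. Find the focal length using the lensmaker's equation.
1/f = (n − 1)(1/R₁ − 1/R₂) → f = 18.34 cm (converging lens)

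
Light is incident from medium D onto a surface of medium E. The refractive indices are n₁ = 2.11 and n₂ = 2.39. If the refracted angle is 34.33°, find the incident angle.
sin θ₁ = (n₂/n₁)·sin θ₂ → θ₁ = 39.7°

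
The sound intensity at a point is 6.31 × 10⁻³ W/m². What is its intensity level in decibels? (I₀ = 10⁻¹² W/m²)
β = 10·log₁₀(I/I₀) = 98 dB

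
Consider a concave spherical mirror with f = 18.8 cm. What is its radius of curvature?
R = 2|f| = 37.6 cm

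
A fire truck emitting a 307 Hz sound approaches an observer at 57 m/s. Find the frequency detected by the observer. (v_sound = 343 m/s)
f_obs = f·v/(v − v_s) = 368.2 Hz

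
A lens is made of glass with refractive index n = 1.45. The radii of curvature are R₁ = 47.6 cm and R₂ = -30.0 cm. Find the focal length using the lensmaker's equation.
1/f = (n − 1)(1/R₁ − 1/R₂) → f = 40.89 cm (converging lens)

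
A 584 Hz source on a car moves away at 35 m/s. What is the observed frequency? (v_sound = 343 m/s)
f_obs = f·v/(v + v_s) = 529.9 Hz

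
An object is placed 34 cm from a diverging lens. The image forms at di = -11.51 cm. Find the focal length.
1/f = 1/do + 1/di → f = -17.4 cm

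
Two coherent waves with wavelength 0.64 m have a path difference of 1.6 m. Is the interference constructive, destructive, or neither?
destructive — path difference = 2.5λ, an odd multiple of λ/2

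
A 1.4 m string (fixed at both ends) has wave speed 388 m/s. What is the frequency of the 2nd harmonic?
fₙ = nv/(2L) = 277.1 Hz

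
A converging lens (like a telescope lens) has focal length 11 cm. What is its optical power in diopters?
P = 1/f = 9.091 D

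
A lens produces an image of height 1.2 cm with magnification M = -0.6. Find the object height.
ho = |hi|/|M| = 2 cm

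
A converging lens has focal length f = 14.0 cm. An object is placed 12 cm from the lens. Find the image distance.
1/di = 1/f − 1/do → di = -84 cm (virtual image)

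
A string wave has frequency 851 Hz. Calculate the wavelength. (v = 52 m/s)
λ = v/f = 0.0611 m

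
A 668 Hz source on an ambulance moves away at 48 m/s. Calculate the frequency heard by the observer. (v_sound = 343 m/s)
f_obs = f·v/(v + v_s) = 586 Hz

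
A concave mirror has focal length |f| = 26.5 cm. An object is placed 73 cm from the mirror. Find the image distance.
f = +26.5 cm (concave); 1/di = 1/f − 1/do → di = 41.6 cm (real image, in front of mirror)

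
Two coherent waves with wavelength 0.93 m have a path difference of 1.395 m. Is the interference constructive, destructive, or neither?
destructive — path difference = 1.5λ, an odd multiple of λ/2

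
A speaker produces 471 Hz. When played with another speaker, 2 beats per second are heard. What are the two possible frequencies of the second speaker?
f₂ = 471 ± 2 Hz → 473 Hz or 469 Hz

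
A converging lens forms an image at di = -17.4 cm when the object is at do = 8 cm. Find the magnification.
M = −di/do = 2.175 (upright image)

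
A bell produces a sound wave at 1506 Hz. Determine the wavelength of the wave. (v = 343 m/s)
λ = v/f = 0.2278 m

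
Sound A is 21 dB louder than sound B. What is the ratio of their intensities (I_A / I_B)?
I_A/I_B = 10^(Δβ/10) = 125.9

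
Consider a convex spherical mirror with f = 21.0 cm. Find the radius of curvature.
R = 2|f| = 42 cm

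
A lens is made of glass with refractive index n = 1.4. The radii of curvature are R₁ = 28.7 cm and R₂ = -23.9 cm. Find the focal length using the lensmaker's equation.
1/f = (n − 1)(1/R₁ − 1/R₂) → f = 32.6 cm (converging lens)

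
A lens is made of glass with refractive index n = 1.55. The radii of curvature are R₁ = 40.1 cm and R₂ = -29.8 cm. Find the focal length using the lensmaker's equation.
1/f = (n − 1)(1/R₁ − 1/R₂) → f = 31.08 cm (converging lens)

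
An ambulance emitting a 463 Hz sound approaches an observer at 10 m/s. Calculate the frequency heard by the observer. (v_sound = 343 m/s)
f_obs = f·v/(v − v_s) = 476.9 Hz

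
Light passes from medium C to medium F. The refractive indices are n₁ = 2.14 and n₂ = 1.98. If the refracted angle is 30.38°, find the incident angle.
sin θ₁ = (n₂/n₁)·sin θ₂ → θ₁ = 27.9°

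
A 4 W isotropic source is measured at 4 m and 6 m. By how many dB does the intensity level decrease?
Δβ = 20·log₁₀(r₂/r₁) = 3.522 dB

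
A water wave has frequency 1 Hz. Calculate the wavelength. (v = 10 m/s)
λ = v/f = 10 m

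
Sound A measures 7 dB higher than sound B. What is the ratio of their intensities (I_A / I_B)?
I_A/I_B = 10^(Δβ/10) = 5.012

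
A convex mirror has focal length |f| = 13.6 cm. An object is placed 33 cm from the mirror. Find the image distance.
f = −13.6 cm (convex); 1/di = 1/f − 1/do → di = -9.631 cm (virtual image, behind mirror)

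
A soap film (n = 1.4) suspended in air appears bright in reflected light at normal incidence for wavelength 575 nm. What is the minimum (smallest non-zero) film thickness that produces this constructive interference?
2nt = (m − ½)λ with m = 1 → t = (m − ½)λ/(2n) = 102.7 nm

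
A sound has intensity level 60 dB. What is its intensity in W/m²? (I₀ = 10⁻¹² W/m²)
I = I₀·10^(β/10) = 1.00 × 10⁻⁶ W/m²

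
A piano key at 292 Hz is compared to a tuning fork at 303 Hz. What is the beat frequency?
11 Hz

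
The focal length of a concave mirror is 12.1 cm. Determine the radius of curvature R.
R = 2|f| = 24.2 cm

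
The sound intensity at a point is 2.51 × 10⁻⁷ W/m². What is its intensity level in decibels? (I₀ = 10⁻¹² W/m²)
β = 10·log₁₀(I/I₀) = 54 dB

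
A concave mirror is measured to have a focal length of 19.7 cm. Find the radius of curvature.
R = 2|f| = 39.4 cm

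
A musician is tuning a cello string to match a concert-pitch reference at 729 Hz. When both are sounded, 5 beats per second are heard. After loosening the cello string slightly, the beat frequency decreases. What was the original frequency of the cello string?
734 Hz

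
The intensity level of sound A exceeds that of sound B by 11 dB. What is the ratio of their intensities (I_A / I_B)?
I_A/I_B = 10^(Δβ/10) = 12.59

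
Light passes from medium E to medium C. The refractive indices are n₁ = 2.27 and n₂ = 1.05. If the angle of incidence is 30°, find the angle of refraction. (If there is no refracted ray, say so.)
sin θ₂ = (n₁/n₂)·sin θ₁ = 1.081 > 1, so there is no refracted ray — the light undergoes total internal reflection.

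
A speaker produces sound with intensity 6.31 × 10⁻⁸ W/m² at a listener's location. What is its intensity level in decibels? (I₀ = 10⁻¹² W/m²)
β = 10·log₁₀(I/I₀) = 48 dB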